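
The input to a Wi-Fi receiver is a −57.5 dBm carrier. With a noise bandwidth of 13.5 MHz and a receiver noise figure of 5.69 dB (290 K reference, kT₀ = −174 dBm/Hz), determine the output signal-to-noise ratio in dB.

39.5 dB

Noise floor: N = −174 + 10 log₁₀(B) + NF
10 log₁₀(1.35×10⁷) = 71.3 dB
N = −174 + 71.3 + 5.69 = −97.01 dBm
SNR = P_sig − N = −57.5 − (−97.01) = 39.51 dB → 39.5 dB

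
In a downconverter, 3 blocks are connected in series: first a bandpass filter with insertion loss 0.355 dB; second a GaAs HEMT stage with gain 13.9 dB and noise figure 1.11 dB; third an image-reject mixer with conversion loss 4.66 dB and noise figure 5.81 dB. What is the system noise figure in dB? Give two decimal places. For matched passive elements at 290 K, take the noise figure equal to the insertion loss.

1.83 dB

Convert to linear (a loss of L dB is a gain of −L dB): F_i = 10^(NF_i/10), G_i = 10^(G_i,dB/10)
  Stage 1: F_1 = 10^(0.355/10) = 1.085, G_1 = 10^(−0.355/10) = 0.9215
  Stage 2: F_2 = 10^(1.11/10) = 1.291, G_2 = 10^(13.9/10) = 24.55
  Stage 3: F_3 = 10^(5.81/10) = 3.811, G_3 = 10^(−4.66/10) = 0.3420
Friis cascade:
  F = 1.085 + (1.291 − 1)/0.9215 + (3.811 − 1)/22.62 = 1.525
NF = 10 log₁₀(1.525) = 1.83 dB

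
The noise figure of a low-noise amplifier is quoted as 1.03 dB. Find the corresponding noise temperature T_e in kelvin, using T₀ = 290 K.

F = 10^(1.03/10) = 1.26765
T_e = (F − 1)·T₀ = (1.26765 − 1) × 290 = 77.6 K

77.6 K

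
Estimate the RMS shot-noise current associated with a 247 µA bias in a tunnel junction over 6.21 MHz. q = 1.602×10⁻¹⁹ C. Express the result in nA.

22.2 nA

I_n = √(2qI·B)
2qI·B = 2 × 1.602×10⁻¹⁹ × 2.47×10⁻⁴ × 6.21×10⁶ = 4.91×10⁻¹⁶ A²
I_n = √(4.91×10⁻¹⁶) = 2.22×10⁻⁸ A = 22.2 nA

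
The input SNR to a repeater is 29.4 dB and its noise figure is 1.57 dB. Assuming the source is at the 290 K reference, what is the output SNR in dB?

By definition F = SNR_in/SNR_out, so in dB: SNR_out = SNR_in − NF
SNR_out = 29.4 − 1.57 = 27.83 dB

27.83 dB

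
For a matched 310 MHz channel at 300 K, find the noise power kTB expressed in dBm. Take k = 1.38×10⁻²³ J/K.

−88.9 dBm

P_n = kTB = 1.38×10⁻²³ × 300 × 3.10×10⁸ = 1.28×10⁻¹² W
In dBm: 10 log₁₀(1.28×10⁻¹² / 10⁻³) = −88.9 dBm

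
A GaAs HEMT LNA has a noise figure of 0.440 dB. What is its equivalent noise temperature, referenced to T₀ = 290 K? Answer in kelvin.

F = 10^(0.440/10) = 1.10662
T_e = (F − 1)·T₀ = (1.10662 − 1) × 290 = 30.9 K

30.9 K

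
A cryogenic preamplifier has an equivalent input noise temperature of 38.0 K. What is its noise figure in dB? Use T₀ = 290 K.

0.535 dB

F = 1 + T_e/T₀ = 1 + 38.0/290 = 1.13103
NF = 10 log₁₀(1.13103) = 0.535 dB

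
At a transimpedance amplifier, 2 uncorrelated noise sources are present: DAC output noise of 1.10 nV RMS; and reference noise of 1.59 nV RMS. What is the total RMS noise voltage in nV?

1.93 nV

Uncorrelated sources add in power (mean-square): V_tot = √(ΣV_i²)
V_tot = √[(1.10×10⁻⁹)² + (1.59×10⁻⁹)²] = 1.93×10⁻⁹ V = 1.93 nV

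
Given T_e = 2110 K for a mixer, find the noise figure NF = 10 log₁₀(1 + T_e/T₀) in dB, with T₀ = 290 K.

9.18 dB

F = 1 + T_e/T₀ = 1 + 2110/290 = 8.27586
NF = 10 log₁₀(8.27586) = 9.18 dB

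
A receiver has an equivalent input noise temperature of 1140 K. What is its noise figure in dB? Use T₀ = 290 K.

6.93 dB

F = 1 + T_e/T₀ = 1 + 1140/290 = 4.93103
NF = 10 log₁₀(4.93103) = 6.93 dB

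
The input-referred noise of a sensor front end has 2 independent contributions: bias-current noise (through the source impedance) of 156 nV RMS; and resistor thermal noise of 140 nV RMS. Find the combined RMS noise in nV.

210 nV

Uncorrelated sources add in power (mean-square): V_tot = √(ΣV_i²)
V_tot = √[(1.56×10⁻⁷)² + (1.40×10⁻⁷)²] = 2.10×10⁻⁷ V = 210 nV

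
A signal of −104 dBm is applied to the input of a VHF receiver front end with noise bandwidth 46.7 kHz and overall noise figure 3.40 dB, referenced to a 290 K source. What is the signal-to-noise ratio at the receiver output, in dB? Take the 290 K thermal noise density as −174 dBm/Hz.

Noise floor: N = −174 + 10 log₁₀(B) + NF
10 log₁₀(4.67×10⁴) = 46.69 dB
N = −174 + 46.69 + 3.40 = −123.91 dBm
SNR = P_sig − N = −104 − (−123.91) = 19.91 dB → 19.9 dB

19.9 dB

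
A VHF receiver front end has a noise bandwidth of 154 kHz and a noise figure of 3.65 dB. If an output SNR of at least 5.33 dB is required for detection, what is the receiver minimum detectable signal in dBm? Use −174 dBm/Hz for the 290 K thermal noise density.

Sensitivity = −174 + 10 log₁₀(B) + NF + SNR_min
= −174 + 51.88 + 3.65 + 5.33
= −113.14 dBm → −113.1 dBm

−113.1 dBm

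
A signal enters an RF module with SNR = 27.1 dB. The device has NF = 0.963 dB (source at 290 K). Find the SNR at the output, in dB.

By definition F = SNR_in/SNR_out, so in dB: SNR_out = SNR_in − NF
SNR_out = 27.1 − 0.963 = 26.137 dB

26.137 dB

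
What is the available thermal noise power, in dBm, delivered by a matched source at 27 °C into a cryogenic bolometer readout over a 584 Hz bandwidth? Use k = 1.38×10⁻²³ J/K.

−146.2 dBm

T = 27 °C + 273.15 = 300.15 K
P_n = kTB = 1.38×10⁻²³ × 300.15 × 5.84×10² = 2.42×10⁻¹⁸ W
In dBm: 10 log₁₀(2.42×10⁻¹⁸ / 10⁻³) = −146.2 dBm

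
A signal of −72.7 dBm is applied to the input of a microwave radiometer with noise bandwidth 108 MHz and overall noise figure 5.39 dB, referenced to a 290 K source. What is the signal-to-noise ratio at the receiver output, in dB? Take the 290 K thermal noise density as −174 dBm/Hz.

15.6 dB

Noise floor: N = −174 + 10 log₁₀(B) + NF
10 log₁₀(1.08×10⁸) = 80.33 dB
N = −174 + 80.33 + 5.39 = −88.28 dBm
SNR = P_sig − N = −72.7 − (−88.28) = 15.58 dB → 15.6 dB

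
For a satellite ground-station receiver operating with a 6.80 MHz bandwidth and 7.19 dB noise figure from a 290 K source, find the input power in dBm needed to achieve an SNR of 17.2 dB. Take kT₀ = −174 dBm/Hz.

Sensitivity = −174 + 10 log₁₀(B) + NF + SNR_min
= −174 + 68.33 + 7.19 + 17.2
= −81.28 dBm → −81.3 dBm

−81.3 dBm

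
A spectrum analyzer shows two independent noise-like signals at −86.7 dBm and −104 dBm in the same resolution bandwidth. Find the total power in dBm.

−86.6 dBm

Convert to linear, add, convert back:
P₁ = 2.14×10⁻¹² W, P₂ = 3.98×10⁻¹⁴ W
P_tot = 2.18×10⁻¹² W → 10 log₁₀(P_tot / 10⁻³) = −86.6 dBm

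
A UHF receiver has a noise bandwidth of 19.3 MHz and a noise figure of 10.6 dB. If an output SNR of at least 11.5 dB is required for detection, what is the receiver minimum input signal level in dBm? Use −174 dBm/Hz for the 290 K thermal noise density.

−79.0 dBm

Sensitivity = −174 + 10 log₁₀(B) + NF + SNR_min
= −174 + 72.86 + 10.6 + 11.5
= −79.04 dBm → −79.0 dBm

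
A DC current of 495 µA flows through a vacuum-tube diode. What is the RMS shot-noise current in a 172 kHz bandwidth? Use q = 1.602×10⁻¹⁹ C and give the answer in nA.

5.22 nA

I_n = √(2qI·B)
2qI·B = 2 × 1.602×10⁻¹⁹ × 4.95×10⁻⁴ × 1.72×10⁵ = 2.73×10⁻¹⁷ A²
I_n = √(2.73×10⁻¹⁷) = 5.22×10⁻⁹ A = 5.22 nA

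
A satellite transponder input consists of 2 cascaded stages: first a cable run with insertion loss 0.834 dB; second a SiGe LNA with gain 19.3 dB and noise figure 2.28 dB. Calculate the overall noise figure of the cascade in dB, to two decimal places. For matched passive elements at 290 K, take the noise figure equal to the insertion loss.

3.11 dB

Convert to linear (a loss of L dB is a gain of −L dB): F_i = 10^(NF_i/10), G_i = 10^(G_i,dB/10)
  Stage 1: F_1 = 10^(0.834/10) = 1.212, G_1 = 10^(−0.834/10) = 0.8253
  Stage 2: F_2 = 10^(2.28/10) = 1.690, G_2 = 10^(19.3/10) = 85.11
Friis cascade:
  F = 1.212 + (1.690 − 1)/0.8253 = 2.048
NF = 10 log₁₀(2.048) = 3.11 dB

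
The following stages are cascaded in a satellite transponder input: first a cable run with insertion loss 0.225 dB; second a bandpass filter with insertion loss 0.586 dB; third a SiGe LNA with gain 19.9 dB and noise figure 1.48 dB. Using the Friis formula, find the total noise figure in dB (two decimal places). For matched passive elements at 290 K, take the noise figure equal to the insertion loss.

2.29 dB

Convert to linear (a loss of L dB is a gain of −L dB): F_i = 10^(NF_i/10), G_i = 10^(G_i,dB/10)
  Stage 1: F_1 = 10^(0.225/10) = 1.053, G_1 = 10^(−0.225/10) = 0.9495
  Stage 2: F_2 = 10^(0.586/10) = 1.144, G_2 = 10^(−0.586/10) = 0.8738
  Stage 3: F_3 = 10^(1.48/10) = 1.406, G_3 = 10^(19.9/10) = 97.72
Friis cascade:
  F = 1.053 + (1.144 − 1)/0.9495 + (1.406 − 1)/0.8297 = 1.695
NF = 10 log₁₀(1.695) = 2.29 dB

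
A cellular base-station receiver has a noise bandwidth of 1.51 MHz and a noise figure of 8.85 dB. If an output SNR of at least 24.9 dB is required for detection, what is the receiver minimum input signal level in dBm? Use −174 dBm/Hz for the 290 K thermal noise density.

−78.5 dBm

Sensitivity = −174 + 10 log₁₀(B) + NF + SNR_min
= −174 + 61.79 + 8.85 + 24.9
= −78.46 dBm → −78.5 dBm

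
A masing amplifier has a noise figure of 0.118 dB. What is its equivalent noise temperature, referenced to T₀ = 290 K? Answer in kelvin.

7.99 K

F = 10^(0.118/10) = 1.02754
T_e = (F − 1)·T₀ = (1.02754 − 1) × 290 = 7.99 K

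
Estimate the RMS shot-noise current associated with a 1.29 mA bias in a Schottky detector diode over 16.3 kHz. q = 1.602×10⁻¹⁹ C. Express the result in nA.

I_n = √(2qI·B)
2qI·B = 2 × 1.602×10⁻¹⁹ × 1.29×10⁻³ × 1.63×10⁴ = 6.74×10⁻¹⁸ A²
I_n = √(6.74×10⁻¹⁸) = 2.60×10⁻⁹ A = 2.60 nA

2.60 nA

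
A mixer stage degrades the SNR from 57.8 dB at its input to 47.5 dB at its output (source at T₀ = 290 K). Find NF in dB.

10.3 dB

NF (dB) = SNR_in(dB) − SNR_out(dB) when the source is at T₀
NF = 57.8 − 47.5 = 10.3 dB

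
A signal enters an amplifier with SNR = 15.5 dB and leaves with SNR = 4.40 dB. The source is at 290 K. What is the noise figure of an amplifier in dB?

11.10 dB

NF (dB) = SNR_in(dB) − SNR_out(dB) when the source is at T₀
NF = 15.5 − 4.40 = 11.10 dB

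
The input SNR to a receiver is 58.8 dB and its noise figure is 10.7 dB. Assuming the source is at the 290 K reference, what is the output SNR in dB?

By definition F = SNR_in/SNR_out, so in dB: SNR_out = SNR_in − NF
SNR_out = 58.8 − 10.7 = 48.1 dB

48.1 dB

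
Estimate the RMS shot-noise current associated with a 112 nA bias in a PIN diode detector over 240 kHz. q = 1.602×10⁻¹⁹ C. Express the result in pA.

I_n = √(2qI·B)
2qI·B = 2 × 1.602×10⁻¹⁹ × 1.12×10⁻⁷ × 2.40×10⁵ = 8.61×10⁻²¹ A²
I_n = √(8.61×10⁻²¹) = 9.28×10⁻¹¹ A = 92.8 pA

92.8 pA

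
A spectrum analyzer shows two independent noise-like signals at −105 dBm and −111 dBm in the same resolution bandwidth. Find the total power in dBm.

Convert to linear, add, convert back:
P₁ = 3.16×10⁻¹⁴ W, P₂ = 7.94×10⁻¹⁵ W
P_tot = 3.96×10⁻¹⁴ W → 10 log₁₀(P_tot / 10⁻³) = −104.0 dBm

−104.0 dBm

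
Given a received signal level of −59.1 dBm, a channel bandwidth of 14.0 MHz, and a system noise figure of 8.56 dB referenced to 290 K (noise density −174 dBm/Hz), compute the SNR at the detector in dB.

Noise floor: N = −174 + 10 log₁₀(B) + NF
10 log₁₀(1.40×10⁷) = 71.46 dB
N = −174 + 71.46 + 8.56 = −93.98 dBm
SNR = P_sig − N = −59.1 − (−93.98) = 34.88 dB → 34.9 dB

34.9 dB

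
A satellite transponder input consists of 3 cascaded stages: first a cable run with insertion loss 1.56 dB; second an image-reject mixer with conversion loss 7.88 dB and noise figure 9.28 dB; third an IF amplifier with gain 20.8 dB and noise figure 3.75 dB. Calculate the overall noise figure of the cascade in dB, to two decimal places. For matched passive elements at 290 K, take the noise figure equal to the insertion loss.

Convert to linear (a loss of L dB is a gain of −L dB): F_i = 10^(NF_i/10), G_i = 10^(G_i,dB/10)
  Stage 1: F_1 = 10^(1.56/10) = 1.432, G_1 = 10^(−1.56/10) = 0.6982
  Stage 2: F_2 = 10^(9.28/10) = 8.472, G_2 = 10^(−7.88/10) = 0.1629
  Stage 3: F_3 = 10^(3.75/10) = 2.371, G_3 = 10^(20.8/10) = 120.2
Friis cascade:
  F = 1.432 + (8.472 − 1)/0.6982 + (2.371 − 1)/0.1138 = 24.19
NF = 10 log₁₀(24.19) = 13.84 dB

13.84 dB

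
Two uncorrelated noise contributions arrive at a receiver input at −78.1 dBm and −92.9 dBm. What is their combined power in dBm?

−78.0 dBm

Convert to linear, add, convert back:
P₁ = 1.55×10⁻¹¹ W, P₂ = 5.13×10⁻¹³ W
P_tot = 1.60×10⁻¹¹ W → 10 log₁₀(P_tot / 10⁻³) = −78.0 dBm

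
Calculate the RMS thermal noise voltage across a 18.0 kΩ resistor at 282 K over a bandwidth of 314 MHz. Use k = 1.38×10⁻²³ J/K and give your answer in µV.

V_n = √(4kTRB)
4kTRB = 4 × 1.38×10⁻²³ × 282 × 1.80×10⁴ × 3.14×10⁸ = 8.80×10⁻⁸ V²
V_n = √(8.80×10⁻⁸) = 2.97×10⁻⁴ V = 297 µV

297 µV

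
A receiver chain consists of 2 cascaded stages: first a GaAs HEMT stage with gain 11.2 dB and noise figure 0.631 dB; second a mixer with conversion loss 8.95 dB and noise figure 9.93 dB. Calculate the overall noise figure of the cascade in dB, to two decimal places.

2.62 dB

Convert to linear (a loss of L dB is a gain of −L dB): F_i = 10^(NF_i/10), G_i = 10^(G_i,dB/10)
  Stage 1: F_1 = 10^(0.631/10) = 1.156, G_1 = 10^(11.2/10) = 13.18
  Stage 2: F_2 = 10^(9.93/10) = 9.840, G_2 = 10^(−8.95/10) = 0.1274
Friis cascade:
  F = 1.156 + (9.840 − 1)/13.18 = 1.827
NF = 10 log₁₀(1.827) = 2.62 dB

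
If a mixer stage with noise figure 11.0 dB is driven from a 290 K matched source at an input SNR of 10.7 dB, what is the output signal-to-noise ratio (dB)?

−0.3 dB

By definition F = SNR_in/SNR_out, so in dB: SNR_out = SNR_in − NF
SNR_out = 10.7 − 11.0 = −0.3 dB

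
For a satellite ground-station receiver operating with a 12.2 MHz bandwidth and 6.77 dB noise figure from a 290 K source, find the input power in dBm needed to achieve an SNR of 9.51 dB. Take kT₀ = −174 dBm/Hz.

−86.9 dBm

Sensitivity = −174 + 10 log₁₀(B) + NF + SNR_min
= −174 + 70.86 + 6.77 + 9.51
= −86.86 dBm → −86.9 dBm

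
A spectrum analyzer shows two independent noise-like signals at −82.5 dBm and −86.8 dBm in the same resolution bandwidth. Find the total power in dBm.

−81.1 dBm

Convert to linear, add, convert back:
P₁ = 5.62×10⁻¹² W, P₂ = 2.09×10⁻¹² W
P_tot = 7.71×10⁻¹² W → 10 log₁₀(P_tot / 10⁻³) = −81.1 dBm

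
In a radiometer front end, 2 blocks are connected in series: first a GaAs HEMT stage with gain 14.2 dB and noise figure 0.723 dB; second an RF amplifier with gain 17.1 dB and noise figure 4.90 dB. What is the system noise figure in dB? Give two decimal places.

Convert to linear (a loss of L dB is a gain of −L dB): F_i = 10^(NF_i/10), G_i = 10^(G_i,dB/10)
  Stage 1: F_1 = 10^(0.723/10) = 1.181, G_1 = 10^(14.2/10) = 26.30
  Stage 2: F_2 = 10^(4.90/10) = 3.090, G_2 = 10^(17.1/10) = 51.29
Friis cascade:
  F = 1.181 + (3.090 − 1)/26.30 = 1.261
NF = 10 log₁₀(1.261) = 1.01 dB

1.01 dB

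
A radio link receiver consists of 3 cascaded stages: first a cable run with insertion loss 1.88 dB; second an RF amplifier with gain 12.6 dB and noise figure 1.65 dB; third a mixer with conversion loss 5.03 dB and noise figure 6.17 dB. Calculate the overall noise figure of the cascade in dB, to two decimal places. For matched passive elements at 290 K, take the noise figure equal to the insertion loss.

Convert to linear (a loss of L dB is a gain of −L dB): F_i = 10^(NF_i/10), G_i = 10^(G_i,dB/10)
  Stage 1: F_1 = 10^(1.88/10) = 1.542, G_1 = 10^(−1.88/10) = 0.6486
  Stage 2: F_2 = 10^(1.65/10) = 1.462, G_2 = 10^(12.6/10) = 18.20
  Stage 3: F_3 = 10^(6.17/10) = 4.140, G_3 = 10^(−5.03/10) = 0.3141
Friis cascade:
  F = 1.542 + (1.462 − 1)/0.6486 + (4.140 − 1)/11.80 = 2.520
NF = 10 log₁₀(2.520) = 4.01 dB

4.01 dB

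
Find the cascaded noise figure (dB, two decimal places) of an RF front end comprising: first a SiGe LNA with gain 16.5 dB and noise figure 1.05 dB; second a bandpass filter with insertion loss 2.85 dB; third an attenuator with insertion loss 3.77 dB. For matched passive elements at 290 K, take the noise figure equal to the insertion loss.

Convert to linear (a loss of L dB is a gain of −L dB): F_i = 10^(NF_i/10), G_i = 10^(G_i,dB/10)
  Stage 1: F_1 = 10^(1.05/10) = 1.274, G_1 = 10^(16.5/10) = 44.67
  Stage 2: F_2 = 10^(2.85/10) = 1.928, G_2 = 10^(−2.85/10) = 0.5188
  Stage 3: F_3 = 10^(3.77/10) = 2.382, G_3 = 10^(−3.77/10) = 0.4198
Friis cascade:
  F = 1.274 + (1.928 − 1)/44.67 + (2.382 − 1)/23.17 = 1.354
NF = 10 log₁₀(1.354) = 1.32 dB

1.32 dB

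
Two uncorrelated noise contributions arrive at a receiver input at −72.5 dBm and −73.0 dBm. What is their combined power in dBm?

Convert to linear, add, convert back:
P₁ = 5.62×10⁻¹¹ W, P₂ = 5.01×10⁻¹¹ W
P_tot = 1.06×10⁻¹⁰ W → 10 log₁₀(P_tot / 10⁻³) = −69.7 dBm

−69.7 dBm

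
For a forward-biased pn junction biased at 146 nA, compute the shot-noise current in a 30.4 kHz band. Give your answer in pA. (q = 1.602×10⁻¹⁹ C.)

I_n = √(2qI·B)
2qI·B = 2 × 1.602×10⁻¹⁹ × 1.46×10⁻⁷ × 3.04×10⁴ = 1.42×10⁻²¹ A²
I_n = √(1.42×10⁻²¹) = 3.77×10⁻¹¹ A = 37.7 pA

37.7 pA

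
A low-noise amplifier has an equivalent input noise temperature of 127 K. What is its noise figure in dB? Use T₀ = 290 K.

1.58 dB

F = 1 + T_e/T₀ = 1 + 127/290 = 1.43793
NF = 10 log₁₀(1.43793) = 1.58 dB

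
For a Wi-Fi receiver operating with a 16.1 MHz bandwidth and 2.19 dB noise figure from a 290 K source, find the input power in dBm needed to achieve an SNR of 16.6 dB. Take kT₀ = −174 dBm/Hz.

−83.1 dBm

Sensitivity = −174 + 10 log₁₀(B) + NF + SNR_min
= −174 + 72.07 + 2.19 + 16.6
= −83.14 dBm → −83.1 dBm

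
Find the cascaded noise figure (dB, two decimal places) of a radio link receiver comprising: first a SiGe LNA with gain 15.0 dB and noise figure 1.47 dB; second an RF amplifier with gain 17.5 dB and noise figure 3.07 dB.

Convert to linear (a loss of L dB is a gain of −L dB): F_i = 10^(NF_i/10), G_i = 10^(G_i,dB/10)
  Stage 1: F_1 = 10^(1.47/10) = 1.403, G_1 = 10^(15.0/10) = 31.62
  Stage 2: F_2 = 10^(3.07/10) = 2.028, G_2 = 10^(17.5/10) = 56.23
Friis cascade:
  F = 1.403 + (2.028 − 1)/31.62 = 1.435
NF = 10 log₁₀(1.435) = 1.57 dB

1.57 dB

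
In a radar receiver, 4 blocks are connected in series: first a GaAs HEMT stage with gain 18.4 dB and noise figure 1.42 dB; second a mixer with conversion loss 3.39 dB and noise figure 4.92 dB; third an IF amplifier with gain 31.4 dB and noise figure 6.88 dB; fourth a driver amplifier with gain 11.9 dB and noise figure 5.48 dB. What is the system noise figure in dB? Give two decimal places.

1.87 dB

Convert to linear (a loss of L dB is a gain of −L dB): F_i = 10^(NF_i/10), G_i = 10^(G_i,dB/10)
  Stage 1: F_1 = 10^(1.42/10) = 1.387, G_1 = 10^(18.4/10) = 69.18
  Stage 2: F_2 = 10^(4.92/10) = 3.105, G_2 = 10^(−3.39/10) = 0.4581
  Stage 3: F_3 = 10^(6.88/10) = 4.875, G_3 = 10^(31.4/10) = 1380
  Stage 4: F_4 = 10^(5.48/10) = 3.532, G_4 = 10^(11.9/10) = 15.49
Friis cascade:
  F = 1.387 + (3.105 − 1)/69.18 + (4.875 − 1)/31.70 + (3.532 − 1)/4.375×10⁴ = 1.539
NF = 10 log₁₀(1.539) = 1.87 dB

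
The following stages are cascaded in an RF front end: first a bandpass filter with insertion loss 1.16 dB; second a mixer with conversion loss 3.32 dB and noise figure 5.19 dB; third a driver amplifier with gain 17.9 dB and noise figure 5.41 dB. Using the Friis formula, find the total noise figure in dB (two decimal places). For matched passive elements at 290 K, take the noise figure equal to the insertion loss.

Convert to linear (a loss of L dB is a gain of −L dB): F_i = 10^(NF_i/10), G_i = 10^(G_i,dB/10)
  Stage 1: F_1 = 10^(1.16/10) = 1.306, G_1 = 10^(−1.16/10) = 0.7656
  Stage 2: F_2 = 10^(5.19/10) = 3.304, G_2 = 10^(−3.32/10) = 0.4656
  Stage 3: F_3 = 10^(5.41/10) = 3.475, G_3 = 10^(17.9/10) = 61.66
Friis cascade:
  F = 1.306 + (3.304 − 1)/0.7656 + (3.475 − 1)/0.3565 = 11.26
NF = 10 log₁₀(11.26) = 10.52 dB

10.52 dB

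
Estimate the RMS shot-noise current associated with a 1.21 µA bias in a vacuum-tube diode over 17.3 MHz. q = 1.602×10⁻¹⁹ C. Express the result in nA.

I_n = √(2qI·B)
2qI·B = 2 × 1.602×10⁻¹⁹ × 1.21×10⁻⁶ × 1.73×10⁷ = 6.71×10⁻¹⁸ A²
I_n = √(6.71×10⁻¹⁸) = 2.59×10⁻⁹ A = 2.59 nA

2.59 nA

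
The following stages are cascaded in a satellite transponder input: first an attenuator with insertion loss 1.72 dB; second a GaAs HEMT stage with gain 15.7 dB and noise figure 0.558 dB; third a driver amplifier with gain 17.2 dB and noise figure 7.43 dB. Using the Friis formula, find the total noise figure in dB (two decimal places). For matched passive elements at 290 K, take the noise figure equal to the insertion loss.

2.72 dB

Convert to linear (a loss of L dB is a gain of −L dB): F_i = 10^(NF_i/10), G_i = 10^(G_i,dB/10)
  Stage 1: F_1 = 10^(1.72/10) = 1.486, G_1 = 10^(−1.72/10) = 0.6730
  Stage 2: F_2 = 10^(0.558/10) = 1.137, G_2 = 10^(15.7/10) = 37.15
  Stage 3: F_3 = 10^(7.43/10) = 5.534, G_3 = 10^(17.2/10) = 52.48
Friis cascade:
  F = 1.486 + (1.137 − 1)/0.6730 + (5.534 − 1)/25.00 = 1.871
NF = 10 log₁₀(1.871) = 2.72 dB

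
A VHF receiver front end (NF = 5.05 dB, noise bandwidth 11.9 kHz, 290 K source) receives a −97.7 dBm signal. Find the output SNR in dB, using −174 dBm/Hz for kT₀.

30.5 dB

Noise floor: N = −174 + 10 log₁₀(B) + NF
10 log₁₀(1.19×10⁴) = 40.76 dB
N = −174 + 40.76 + 5.05 = −128.19 dBm
SNR = P_sig − N = −97.7 − (−128.19) = 30.49 dB → 30.5 dB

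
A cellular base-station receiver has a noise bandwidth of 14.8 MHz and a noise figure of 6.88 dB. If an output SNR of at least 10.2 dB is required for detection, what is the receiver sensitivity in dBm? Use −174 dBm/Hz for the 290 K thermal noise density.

Sensitivity = −174 + 10 log₁₀(B) + NF + SNR_min
= −174 + 71.7 + 6.88 + 10.2
= −85.22 dBm → −85.2 dBm

−85.2 dBm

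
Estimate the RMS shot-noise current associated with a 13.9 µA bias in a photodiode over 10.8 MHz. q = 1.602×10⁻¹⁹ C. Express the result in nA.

I_n = √(2qI·B)
2qI·B = 2 × 1.602×10⁻¹⁹ × 1.39×10⁻⁵ × 1.08×10⁷ = 4.81×10⁻¹⁷ A²
I_n = √(4.81×10⁻¹⁷) = 6.94×10⁻⁹ A = 6.94 nA

6.94 nA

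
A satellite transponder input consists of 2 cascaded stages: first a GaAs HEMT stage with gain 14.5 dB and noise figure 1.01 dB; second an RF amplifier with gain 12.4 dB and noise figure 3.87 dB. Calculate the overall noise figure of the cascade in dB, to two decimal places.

Convert to linear (a loss of L dB is a gain of −L dB): F_i = 10^(NF_i/10), G_i = 10^(G_i,dB/10)
  Stage 1: F_1 = 10^(1.01/10) = 1.262, G_1 = 10^(14.5/10) = 28.18
  Stage 2: F_2 = 10^(3.87/10) = 2.438, G_2 = 10^(12.4/10) = 17.38
Friis cascade:
  F = 1.262 + (2.438 − 1)/28.18 = 1.313
NF = 10 log₁₀(1.313) = 1.18 dB

1.18 dB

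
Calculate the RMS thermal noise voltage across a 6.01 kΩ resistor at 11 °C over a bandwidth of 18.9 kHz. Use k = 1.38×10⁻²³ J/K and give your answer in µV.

T = 11 °C + 273.15 = 284.15 K
V_n = √(4kTRB)
4kTRB = 4 × 1.38×10⁻²³ × 284.15 × 6.01×10³ × 1.89×10⁴ = 1.78×10⁻¹² V²
V_n = √(1.78×10⁻¹²) = 1.33×10⁻⁶ V = 1.33 µV

1.33 µV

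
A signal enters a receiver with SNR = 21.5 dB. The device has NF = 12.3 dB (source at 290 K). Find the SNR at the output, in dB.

By definition F = SNR_in/SNR_out, so in dB: SNR_out = SNR_in − NF
SNR_out = 21.5 − 12.3 = 9.2 dB

9.2 dB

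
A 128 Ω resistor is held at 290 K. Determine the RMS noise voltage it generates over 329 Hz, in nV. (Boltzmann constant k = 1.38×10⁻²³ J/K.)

26.0 nV

V_n = √(4kTRB)
4kTRB = 4 × 1.38×10⁻²³ × 290 × 1.28×10² × 3.29×10² = 6.74×10⁻¹⁶ V²
V_n = √(6.74×10⁻¹⁶) = 2.60×10⁻⁸ V = 26.0 nV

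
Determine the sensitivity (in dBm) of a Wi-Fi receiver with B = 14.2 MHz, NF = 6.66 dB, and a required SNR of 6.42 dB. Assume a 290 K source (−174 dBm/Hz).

−89.4 dBm

Sensitivity = −174 + 10 log₁₀(B) + NF + SNR_min
= −174 + 71.52 + 6.66 + 6.42
= −89.40 dBm → −89.4 dBm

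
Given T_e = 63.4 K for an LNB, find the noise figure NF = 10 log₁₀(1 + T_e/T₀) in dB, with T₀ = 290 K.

0.859 dB

F = 1 + T_e/T₀ = 1 + 63.4/290 = 1.21862
NF = 10 log₁₀(1.21862) = 0.859 dB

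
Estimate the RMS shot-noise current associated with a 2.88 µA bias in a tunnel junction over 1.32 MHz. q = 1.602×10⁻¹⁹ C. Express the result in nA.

1.10 nA

I_n = √(2qI·B)
2qI·B = 2 × 1.602×10⁻¹⁹ × 2.88×10⁻⁶ × 1.32×10⁶ = 1.22×10⁻¹⁸ A²
I_n = √(1.22×10⁻¹⁸) = 1.10×10⁻⁹ A = 1.10 nA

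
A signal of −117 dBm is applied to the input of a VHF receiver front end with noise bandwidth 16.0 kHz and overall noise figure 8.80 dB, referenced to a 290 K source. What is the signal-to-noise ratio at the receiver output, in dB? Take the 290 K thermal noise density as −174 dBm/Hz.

Noise floor: N = −174 + 10 log₁₀(B) + NF
10 log₁₀(1.60×10⁴) = 42.04 dB
N = −174 + 42.04 + 8.80 = −123.16 dBm
SNR = P_sig − N = −117 − (−123.16) = 6.16 dB → 6.2 dB

6.2 dB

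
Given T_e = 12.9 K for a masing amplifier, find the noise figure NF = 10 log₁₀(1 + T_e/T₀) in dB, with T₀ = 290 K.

0.189 dB

F = 1 + T_e/T₀ = 1 + 12.9/290 = 1.04448
NF = 10 log₁₀(1.04448) = 0.189 dB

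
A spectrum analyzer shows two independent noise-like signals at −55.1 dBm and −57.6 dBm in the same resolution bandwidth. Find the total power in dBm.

−53.2 dBm

Convert to linear, add, convert back:
P₁ = 3.09×10⁻⁹ W, P₂ = 1.74×10⁻⁹ W
P_tot = 4.83×10⁻⁹ W → 10 log₁₀(P_tot / 10⁻³) = −53.2 dBm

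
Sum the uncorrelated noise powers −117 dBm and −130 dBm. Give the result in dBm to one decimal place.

Convert to linear, add, convert back:
P₁ = 2.00×10⁻¹⁵ W, P₂ = 1.00×10⁻¹⁶ W
P_tot = 2.10×10⁻¹⁵ W → 10 log₁₀(P_tot / 10⁻³) = −116.8 dBm

−116.8 dBm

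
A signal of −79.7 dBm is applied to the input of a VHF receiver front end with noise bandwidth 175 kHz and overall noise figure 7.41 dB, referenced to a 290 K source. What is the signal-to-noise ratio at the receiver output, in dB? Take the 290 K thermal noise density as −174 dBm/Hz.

Noise floor: N = −174 + 10 log₁₀(B) + NF
10 log₁₀(1.75×10⁵) = 52.43 dB
N = −174 + 52.43 + 7.41 = −114.16 dBm
SNR = P_sig − N = −79.7 − (−114.16) = 34.46 dB → 34.5 dB

34.5 dB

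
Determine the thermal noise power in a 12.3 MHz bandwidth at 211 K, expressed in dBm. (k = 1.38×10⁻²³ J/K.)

−104.5 dBm

P_n = kTB = 1.38×10⁻²³ × 211 × 1.23×10⁷ = 3.58×10⁻¹⁴ W
In dBm: 10 log₁₀(3.58×10⁻¹⁴ / 10⁻³) = −104.5 dBm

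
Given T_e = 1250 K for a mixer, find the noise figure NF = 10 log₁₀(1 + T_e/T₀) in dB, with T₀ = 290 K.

7.25 dB

F = 1 + T_e/T₀ = 1 + 1250/290 = 5.31034
NF = 10 log₁₀(5.31034) = 7.25 dB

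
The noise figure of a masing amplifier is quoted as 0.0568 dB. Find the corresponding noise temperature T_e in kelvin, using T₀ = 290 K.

3.82 K

F = 10^(0.0568/10) = 1.01316
T_e = (F − 1)·T₀ = (1.01316 − 1) × 290 = 3.82 K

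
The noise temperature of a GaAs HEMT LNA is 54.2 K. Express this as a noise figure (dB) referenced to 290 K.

0.744 dB

F = 1 + T_e/T₀ = 1 + 54.2/290 = 1.1869
NF = 10 log₁₀(1.1869) = 0.744 dB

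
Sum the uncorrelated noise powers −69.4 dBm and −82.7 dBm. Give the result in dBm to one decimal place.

Convert to linear, add, convert back:
P₁ = 1.15×10⁻¹⁰ W, P₂ = 5.37×10⁻¹² W
P_tot = 1.20×10⁻¹⁰ W → 10 log₁₀(P_tot / 10⁻³) = −69.2 dBm

−69.2 dBm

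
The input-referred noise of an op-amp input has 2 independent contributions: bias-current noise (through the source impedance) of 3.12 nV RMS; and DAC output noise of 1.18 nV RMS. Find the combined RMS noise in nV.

Uncorrelated sources add in power (mean-square): V_tot = √(ΣV_i²)
V_tot = √[(3.12×10⁻⁹)² + (1.18×10⁻⁹)²] = 3.34×10⁻⁹ V = 3.34 nV

3.34 nV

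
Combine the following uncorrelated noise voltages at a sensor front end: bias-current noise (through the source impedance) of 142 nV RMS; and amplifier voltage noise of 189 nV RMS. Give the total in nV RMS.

Uncorrelated sources add in power (mean-square): V_tot = √(ΣV_i²)
V_tot = √[(1.42×10⁻⁷)² + (1.89×10⁻⁷)²] = 2.36×10⁻⁷ V = 236 nV

236 nV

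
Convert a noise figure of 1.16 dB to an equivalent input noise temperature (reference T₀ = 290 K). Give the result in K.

88.8 K

F = 10^(1.16/10) = 1.30617
T_e = (F − 1)·T₀ = (1.30617 − 1) × 290 = 88.8 K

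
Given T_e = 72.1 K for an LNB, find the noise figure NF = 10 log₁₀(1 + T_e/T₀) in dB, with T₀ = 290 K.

F = 1 + T_e/T₀ = 1 + 72.1/290 = 1.24862
NF = 10 log₁₀(1.24862) = 0.964 dB

0.964 dB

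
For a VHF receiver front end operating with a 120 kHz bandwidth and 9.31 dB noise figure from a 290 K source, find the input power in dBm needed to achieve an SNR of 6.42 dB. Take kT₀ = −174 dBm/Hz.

−107.5 dBm

Sensitivity = −174 + 10 log₁₀(B) + NF + SNR_min
= −174 + 50.79 + 9.31 + 6.42
= −107.48 dBm → −107.5 dBm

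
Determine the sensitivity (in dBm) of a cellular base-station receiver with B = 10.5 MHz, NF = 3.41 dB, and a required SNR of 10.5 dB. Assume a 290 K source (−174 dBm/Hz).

−89.9 dBm

Sensitivity = −174 + 10 log₁₀(B) + NF + SNR_min
= −174 + 70.21 + 3.41 + 10.5
= −89.88 dBm → −89.9 dBm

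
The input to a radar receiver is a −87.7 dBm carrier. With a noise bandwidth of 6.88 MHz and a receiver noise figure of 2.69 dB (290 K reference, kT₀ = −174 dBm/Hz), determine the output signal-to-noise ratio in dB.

15.2 dB

Noise floor: N = −174 + 10 log₁₀(B) + NF
10 log₁₀(6.88×10⁶) = 68.38 dB
N = −174 + 68.38 + 2.69 = −102.93 dBm
SNR = P_sig − N = −87.7 − (−102.93) = 15.23 dB → 15.2 dB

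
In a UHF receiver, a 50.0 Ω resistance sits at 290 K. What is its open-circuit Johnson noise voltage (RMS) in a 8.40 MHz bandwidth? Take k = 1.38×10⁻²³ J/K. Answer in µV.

V_n = √(4kTRB)
4kTRB = 4 × 1.38×10⁻²³ × 290 × 5.00×10¹ × 8.40×10⁶ = 6.72×10⁻¹² V²
V_n = √(6.72×10⁻¹²) = 2.59×10⁻⁶ V = 2.59 µV

2.59 µV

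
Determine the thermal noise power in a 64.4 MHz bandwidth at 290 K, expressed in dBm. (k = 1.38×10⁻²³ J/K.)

−95.9 dBm

P_n = kTB = 1.38×10⁻²³ × 290 × 6.44×10⁷ = 2.58×10⁻¹³ W
In dBm: 10 log₁₀(2.58×10⁻¹³ / 10⁻³) = −95.9 dBm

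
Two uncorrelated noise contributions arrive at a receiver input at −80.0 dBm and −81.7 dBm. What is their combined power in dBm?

−77.8 dBm

Convert to linear, add, convert back:
P₁ = 1.00×10⁻¹¹ W, P₂ = 6.76×10⁻¹² W
P_tot = 1.68×10⁻¹¹ W → 10 log₁₀(P_tot / 10⁻³) = −77.8 dBm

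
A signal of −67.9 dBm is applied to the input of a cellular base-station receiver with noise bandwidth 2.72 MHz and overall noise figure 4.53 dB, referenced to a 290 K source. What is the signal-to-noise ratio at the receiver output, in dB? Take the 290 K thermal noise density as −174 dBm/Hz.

37.2 dB

Noise floor: N = −174 + 10 log₁₀(B) + NF
10 log₁₀(2.72×10⁶) = 64.35 dB
N = −174 + 64.35 + 4.53 = −105.12 dBm
SNR = P_sig − N = −67.9 − (−105.12) = 37.22 dB → 37.2 dB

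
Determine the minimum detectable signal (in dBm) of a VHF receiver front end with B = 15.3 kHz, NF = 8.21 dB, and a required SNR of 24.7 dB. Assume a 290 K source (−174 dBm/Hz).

Sensitivity = −174 + 10 log₁₀(B) + NF + SNR_min
= −174 + 41.85 + 8.21 + 24.7
= −99.24 dBm → −99.2 dBm

−99.2 dBm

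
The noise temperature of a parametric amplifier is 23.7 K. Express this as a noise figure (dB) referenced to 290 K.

0.341 dB

F = 1 + T_e/T₀ = 1 + 23.7/290 = 1.08172
NF = 10 log₁₀(1.08172) = 0.341 dB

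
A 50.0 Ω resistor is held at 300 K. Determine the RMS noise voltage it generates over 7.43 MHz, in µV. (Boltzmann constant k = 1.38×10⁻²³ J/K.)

V_n = √(4kTRB)
4kTRB = 4 × 1.38×10⁻²³ × 300 × 5.00×10¹ × 7.43×10⁶ = 6.15×10⁻¹² V²
V_n = √(6.15×10⁻¹²) = 2.48×10⁻⁶ V = 2.48 µV

2.48 µV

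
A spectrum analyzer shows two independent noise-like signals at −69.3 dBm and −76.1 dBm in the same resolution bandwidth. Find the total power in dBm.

Convert to linear, add, convert back:
P₁ = 1.17×10⁻¹⁰ W, P₂ = 2.45×10⁻¹¹ W
P_tot = 1.42×10⁻¹⁰ W → 10 log₁₀(P_tot / 10⁻³) = −68.5 dBm

−68.5 dBm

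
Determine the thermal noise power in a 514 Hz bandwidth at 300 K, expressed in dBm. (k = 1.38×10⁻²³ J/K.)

−146.7 dBm

P_n = kTB = 1.38×10⁻²³ × 300 × 5.14×10² = 2.13×10⁻¹⁸ W
In dBm: 10 log₁₀(2.13×10⁻¹⁸ / 10⁻³) = −146.7 dBm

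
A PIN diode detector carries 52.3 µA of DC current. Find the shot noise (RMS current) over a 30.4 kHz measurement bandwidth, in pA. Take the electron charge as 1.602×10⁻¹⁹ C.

I_n = √(2qI·B)
2qI·B = 2 × 1.602×10⁻¹⁹ × 5.23×10⁻⁵ × 3.04×10⁴ = 5.09×10⁻¹⁹ A²
I_n = √(5.09×10⁻¹⁹) = 7.14×10⁻¹⁰ A = 714 pA

714 pA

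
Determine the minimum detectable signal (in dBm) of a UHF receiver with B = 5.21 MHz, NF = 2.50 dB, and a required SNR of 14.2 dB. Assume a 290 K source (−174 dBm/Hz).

Sensitivity = −174 + 10 log₁₀(B) + NF + SNR_min
= −174 + 67.17 + 2.50 + 14.2
= −90.13 dBm → −90.1 dBm

−90.1 dBm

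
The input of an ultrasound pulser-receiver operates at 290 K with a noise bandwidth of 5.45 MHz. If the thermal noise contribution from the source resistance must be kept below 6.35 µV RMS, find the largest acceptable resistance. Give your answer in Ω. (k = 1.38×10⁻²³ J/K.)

462 Ω

Johnson–Nyquist: V_n = √(4kTRB) ⇒ R = V_n² / (4kTB)
4kTB = 4 × 1.38×10⁻²³ × 290 × 5.45×10⁶ = 8.72×10⁻¹⁴
R = (6.35×10⁻⁶)² / 8.72×10⁻¹⁴ = 4.62×10² Ω = 462 Ω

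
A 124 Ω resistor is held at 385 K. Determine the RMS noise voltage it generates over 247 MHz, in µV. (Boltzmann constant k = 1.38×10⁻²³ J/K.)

25.5 µV

V_n = √(4kTRB)
4kTRB = 4 × 1.38×10⁻²³ × 385 × 1.24×10² × 2.47×10⁸ = 6.51×10⁻¹⁰ V²
V_n = √(6.51×10⁻¹⁰) = 2.55×10⁻⁵ V = 25.5 µV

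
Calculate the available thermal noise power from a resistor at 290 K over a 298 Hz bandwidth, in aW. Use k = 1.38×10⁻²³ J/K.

P_n = kTB = 1.38×10⁻²³ × 290 × 2.98×10² = 1.19×10⁻¹⁸ W = 1.19 aW

1.19 aW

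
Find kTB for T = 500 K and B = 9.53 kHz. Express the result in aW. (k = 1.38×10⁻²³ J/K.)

P_n = kTB = 1.38×10⁻²³ × 500 × 9.53×10³ = 6.58×10⁻¹⁷ W = 65.8 aW

65.8 aW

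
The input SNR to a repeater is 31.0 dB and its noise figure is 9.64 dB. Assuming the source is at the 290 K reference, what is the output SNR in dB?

21.36 dB

By definition F = SNR_in/SNR_out, so in dB: SNR_out = SNR_in − NF
SNR_out = 31.0 − 9.64 = 21.36 dB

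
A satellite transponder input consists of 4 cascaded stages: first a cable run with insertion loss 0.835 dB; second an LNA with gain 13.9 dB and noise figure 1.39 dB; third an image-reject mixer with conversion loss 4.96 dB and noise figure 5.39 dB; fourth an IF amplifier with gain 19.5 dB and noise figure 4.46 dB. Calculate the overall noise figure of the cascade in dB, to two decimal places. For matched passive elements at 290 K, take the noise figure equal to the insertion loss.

3.16 dB

Convert to linear (a loss of L dB is a gain of −L dB): F_i = 10^(NF_i/10), G_i = 10^(G_i,dB/10)
  Stage 1: F_1 = 10^(0.835/10) = 1.212, G_1 = 10^(−0.835/10) = 0.8251
  Stage 2: F_2 = 10^(1.39/10) = 1.377, G_2 = 10^(13.9/10) = 24.55
  Stage 3: F_3 = 10^(5.39/10) = 3.459, G_3 = 10^(−4.96/10) = 0.3192
  Stage 4: F_4 = 10^(4.46/10) = 2.793, G_4 = 10^(19.5/10) = 89.13
Friis cascade:
  F = 1.212 + (1.377 − 1)/0.8251 + (3.459 − 1)/20.25 + (2.793 − 1)/6.464 = 2.068
NF = 10 log₁₀(2.068) = 3.16 dB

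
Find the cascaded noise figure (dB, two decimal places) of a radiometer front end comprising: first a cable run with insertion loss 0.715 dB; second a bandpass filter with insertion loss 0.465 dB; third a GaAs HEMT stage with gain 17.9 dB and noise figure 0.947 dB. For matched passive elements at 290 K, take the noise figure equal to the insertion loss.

Convert to linear (a loss of L dB is a gain of −L dB): F_i = 10^(NF_i/10), G_i = 10^(G_i,dB/10)
  Stage 1: F_1 = 10^(0.715/10) = 1.179, G_1 = 10^(−0.715/10) = 0.8482
  Stage 2: F_2 = 10^(0.465/10) = 1.113, G_2 = 10^(−0.465/10) = 0.8985
  Stage 3: F_3 = 10^(0.947/10) = 1.244, G_3 = 10^(17.9/10) = 61.66
Friis cascade:
  F = 1.179 + (1.113 − 1)/0.8482 + (1.244 − 1)/0.7621 = 1.632
NF = 10 log₁₀(1.632) = 2.13 dB

2.13 dB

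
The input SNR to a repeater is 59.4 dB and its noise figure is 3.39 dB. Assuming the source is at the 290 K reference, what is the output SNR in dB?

56.01 dB

By definition F = SNR_in/SNR_out, so in dB: SNR_out = SNR_in − NF
SNR_out = 59.4 − 3.39 = 56.01 dB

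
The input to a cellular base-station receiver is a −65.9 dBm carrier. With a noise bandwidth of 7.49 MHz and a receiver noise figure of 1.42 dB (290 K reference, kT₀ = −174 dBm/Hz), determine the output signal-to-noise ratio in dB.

Noise floor: N = −174 + 10 log₁₀(B) + NF
10 log₁₀(7.49×10⁶) = 68.74 dB
N = −174 + 68.74 + 1.42 = −103.84 dBm
SNR = P_sig − N = −65.9 − (−103.84) = 37.94 dB → 37.9 dB

37.9 dB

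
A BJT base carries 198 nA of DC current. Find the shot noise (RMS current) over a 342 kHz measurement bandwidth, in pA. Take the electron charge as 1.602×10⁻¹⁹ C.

147 pA

I_n = √(2qI·B)
2qI·B = 2 × 1.602×10⁻¹⁹ × 1.98×10⁻⁷ × 3.42×10⁵ = 2.17×10⁻²⁰ A²
I_n = √(2.17×10⁻²⁰) = 1.47×10⁻¹⁰ A = 147 pA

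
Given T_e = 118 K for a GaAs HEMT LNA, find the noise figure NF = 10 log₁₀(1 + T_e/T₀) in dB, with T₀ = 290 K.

1.48 dB

F = 1 + T_e/T₀ = 1 + 118/290 = 1.4069
NF = 10 log₁₀(1.4069) = 1.48 dB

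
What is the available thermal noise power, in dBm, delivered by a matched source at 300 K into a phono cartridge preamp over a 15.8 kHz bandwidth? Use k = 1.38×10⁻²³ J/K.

P_n = kTB = 1.38×10⁻²³ × 300 × 1.58×10⁴ = 6.54×10⁻¹⁷ W
In dBm: 10 log₁₀(6.54×10⁻¹⁷ / 10⁻³) = −131.8 dBm

−131.8 dBm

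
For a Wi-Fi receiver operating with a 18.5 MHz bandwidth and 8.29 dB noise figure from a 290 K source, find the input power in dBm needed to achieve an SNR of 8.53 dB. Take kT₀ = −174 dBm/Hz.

−84.5 dBm

Sensitivity = −174 + 10 log₁₀(B) + NF + SNR_min
= −174 + 72.67 + 8.29 + 8.53
= −84.51 dBm → −84.5 dBm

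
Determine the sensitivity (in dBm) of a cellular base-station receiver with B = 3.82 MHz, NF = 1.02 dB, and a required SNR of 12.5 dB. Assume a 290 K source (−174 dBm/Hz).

Sensitivity = −174 + 10 log₁₀(B) + NF + SNR_min
= −174 + 65.82 + 1.02 + 12.5
= −94.66 dBm → −94.7 dBm

−94.7 dBm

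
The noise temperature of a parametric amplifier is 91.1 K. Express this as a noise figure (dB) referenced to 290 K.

F = 1 + T_e/T₀ = 1 + 91.1/290 = 1.31414
NF = 10 log₁₀(1.31414) = 1.19 dB

1.19 dB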